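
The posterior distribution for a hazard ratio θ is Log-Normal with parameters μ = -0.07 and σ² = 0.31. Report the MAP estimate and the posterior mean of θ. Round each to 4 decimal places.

MAP estimate = 0.6839, posterior mean = 1.0887

Mode = exp(μ − σ²) = exp(-0.38) = 0.6839.
Mean = exp(μ + σ²/2) = exp(0.085) = 1.0887.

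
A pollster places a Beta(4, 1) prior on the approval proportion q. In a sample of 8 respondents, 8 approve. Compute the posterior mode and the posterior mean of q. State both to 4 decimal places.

Posterior: Beta(4+8, 1+0) = Beta(12, 1).
Since β = 1 ≤ 1 and α > 1, the Beta density is monotone increasing on [0,1]; the mode is at 1.
Mean = 12/(12+1) = 0.9231.
The posterior is left-skewed, so the mode exceeds the mean.

q_MAP = 1.0000, E[q|data] = 0.9231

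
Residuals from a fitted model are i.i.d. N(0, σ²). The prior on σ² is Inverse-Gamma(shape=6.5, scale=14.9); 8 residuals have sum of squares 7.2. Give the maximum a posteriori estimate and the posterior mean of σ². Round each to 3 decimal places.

Posterior: Inverse-Gamma(shape = 6.5+8/2 = 10.5, scale = 14.9+7.2/2 = 18.5).
Mode = β/(α+1) = 18.5/11.5 = 1.609.
Mean = β/(α−1) = 18.5/9.5 = 1.947.

MAP = 1.609; posterior mean = 1.947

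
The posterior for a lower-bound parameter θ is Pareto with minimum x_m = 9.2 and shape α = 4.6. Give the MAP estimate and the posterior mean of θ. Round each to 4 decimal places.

The Pareto density is strictly decreasing on [x_m, ∞), so the mode is x_m = 9.2000.
Mean = α·x_m/(α−1) = 4.6·9.2/3.6 = 11.7556.
Right-skewed posterior ⇒ mode < mean.

MAP estimate = 9.2000, posterior mean = 11.7556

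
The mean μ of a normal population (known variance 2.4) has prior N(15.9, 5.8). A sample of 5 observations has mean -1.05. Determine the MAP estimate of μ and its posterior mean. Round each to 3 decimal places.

MAP: 0.246. Posterior mean: 0.246.

Posterior for μ is Normal. Precision-weighted mean: (1/5.8·15.9 + 5/2.4·-1.05) / (1/5.8 + 5/2.4) = 0.246.
A Normal posterior is symmetric, so mode = mean.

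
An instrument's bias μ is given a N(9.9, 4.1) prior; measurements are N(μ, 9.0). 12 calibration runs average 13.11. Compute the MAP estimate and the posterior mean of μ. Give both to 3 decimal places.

μ_MAP = 12.614, E[μ|data] = 12.614

Posterior for μ is Normal. Precision-weighted mean: (1/4.1·9.9 + 12/9.0·13.11) / (1/4.1 + 12/9.0) = 12.614.
A Normal posterior is symmetric, so mode = mean.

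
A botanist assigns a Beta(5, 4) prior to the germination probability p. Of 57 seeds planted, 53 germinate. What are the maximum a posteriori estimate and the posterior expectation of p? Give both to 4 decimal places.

maximum a posteriori estimate = 0.8906, posterior expectation = 0.8788

Posterior: Beta(5+53, 4+4) = Beta(58, 8).
Mode = (58−1)/(58+8−2) = 57/64 = 0.8906.
Mean = 58/(58+8) = 58/66 = 0.8788.
The posterior is left-skewed, so the mode exceeds the mean.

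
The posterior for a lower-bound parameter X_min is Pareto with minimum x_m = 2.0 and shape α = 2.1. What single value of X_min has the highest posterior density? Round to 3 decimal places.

2.000

The Pareto density is strictly decreasing on [x_m, ∞), so the mode is x_m = 2.000.
Mean = α·x_m/(α−1) = 2.1·2.0/1.1 = 3.818.
This is the posterior mode — the MAP estimate.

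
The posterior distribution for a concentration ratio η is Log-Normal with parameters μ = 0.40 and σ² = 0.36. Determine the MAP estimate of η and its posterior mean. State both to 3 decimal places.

MAP: 1.041. Posterior mean: 1.786.

Mode = exp(μ − σ²) = exp(0.04) = 1.041.
Mean = exp(μ + σ²/2) = exp(0.580) = 1.786.
The mean is pulled above the mode by the posterior's right skew.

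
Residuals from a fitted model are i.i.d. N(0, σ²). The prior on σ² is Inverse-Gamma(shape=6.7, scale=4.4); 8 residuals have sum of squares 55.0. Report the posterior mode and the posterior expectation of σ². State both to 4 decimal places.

Posterior: Inverse-Gamma(shape = 6.7+8/2 = 10.7, scale = 4.4+55.0/2 = 31.9).
Mode = β/(α+1) = 31.9/11.7 = 2.7265.
Mean = β/(α−1) = 31.9/9.7 = 3.2887.

posterior mode = 2.7265, posterior expectation = 3.2887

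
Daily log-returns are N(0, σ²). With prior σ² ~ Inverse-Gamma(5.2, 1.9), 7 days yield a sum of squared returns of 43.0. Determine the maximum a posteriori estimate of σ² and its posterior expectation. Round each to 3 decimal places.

MAP: 2.412. Posterior mean: 3.039.

Posterior: Inverse-Gamma(shape = 5.2+7/2 = 8.7, scale = 1.9+43.0/2 = 23.4).
Mode = β/(α+1) = 23.4/9.7 = 2.412.
Mean = β/(α−1) = 23.4/7.7 = 3.039.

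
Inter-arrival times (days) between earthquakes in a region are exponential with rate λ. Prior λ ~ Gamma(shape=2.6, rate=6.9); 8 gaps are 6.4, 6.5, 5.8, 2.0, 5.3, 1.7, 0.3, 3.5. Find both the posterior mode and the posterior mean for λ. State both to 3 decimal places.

Σ times = 31.5. Posterior: Gamma(shape = 2.6+8 = 10.6, rate = 6.9+31.5 = 38.4).
Mode = (α−1)/β = 9.6/38.4 = 0.250.
Mean = α/β = 10.6/38.4 = 0.276.
Mean > mode: the posterior has a right tail.

posterior mode = 0.250, posterior mean = 0.276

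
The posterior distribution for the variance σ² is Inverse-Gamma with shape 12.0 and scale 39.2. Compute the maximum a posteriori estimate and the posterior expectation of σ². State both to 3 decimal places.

Mode = β/(α+1) = 39.2/13.0 = 3.015.
Mean = β/(α−1) = 39.2/11.0 = 3.564.

σ²_MAP = 3.015, E[σ²|data] = 3.564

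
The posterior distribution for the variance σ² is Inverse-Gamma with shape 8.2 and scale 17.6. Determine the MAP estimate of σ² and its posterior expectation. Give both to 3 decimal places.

Mode = β/(α+1) = 17.6/9.2 = 1.913.
Mean = β/(α−1) = 17.6/7.2 = 2.444.
The mean is pulled above the mode by the posterior's right skew.

σ²_MAP = 1.913, E[σ²|data] = 2.444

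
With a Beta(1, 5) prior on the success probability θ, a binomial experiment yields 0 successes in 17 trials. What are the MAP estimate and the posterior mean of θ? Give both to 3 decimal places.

Posterior: Beta(1+0, 5+17) = Beta(1, 22).
Since α = 1 ≤ 1 and β > 1, the Beta density is monotone decreasing on [0,1]; the mode is at 0.
Mean = 1/(1+22) = 0.043.
Right-skewed posterior ⇒ mode < mean.

MAP = 0.000; posterior mean = 0.043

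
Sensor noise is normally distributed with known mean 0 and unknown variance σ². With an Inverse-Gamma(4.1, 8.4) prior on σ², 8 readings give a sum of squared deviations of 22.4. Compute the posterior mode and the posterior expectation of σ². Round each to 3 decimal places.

σ²_MAP = 2.154, E[σ²|data] = 2.761

Posterior: Inverse-Gamma(shape = 4.1+8/2 = 8.1, scale = 8.4+22.4/2 = 19.6).
Mode = β/(α+1) = 19.6/9.1 = 2.154.
Mean = β/(α−1) = 19.6/7.1 = 2.761.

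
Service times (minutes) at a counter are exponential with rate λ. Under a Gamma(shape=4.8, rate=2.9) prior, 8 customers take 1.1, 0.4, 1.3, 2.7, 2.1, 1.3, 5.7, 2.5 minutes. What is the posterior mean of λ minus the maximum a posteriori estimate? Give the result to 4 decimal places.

0.0500

Σ times = 17.1. Posterior: Gamma(shape = 4.8+8 = 12.8, rate = 2.9+17.1 = 20.0).
Mode = (α−1)/β = 11.8/20.0 = 0.5900.
Mean = α/β = 12.8/20.0 = 0.6400.
Difference = 0.6400 − 0.5900 = 0.0500.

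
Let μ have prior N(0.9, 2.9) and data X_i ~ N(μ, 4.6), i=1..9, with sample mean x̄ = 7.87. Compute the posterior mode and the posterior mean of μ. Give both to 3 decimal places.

MAP: 6.826. Posterior mean: 6.826.

Posterior for μ is Normal. Precision-weighted mean: (1/2.9·0.9 + 9/4.6·7.87) / (1/2.9 + 9/4.6) = 6.826.
A Normal posterior is symmetric, so mode = mean.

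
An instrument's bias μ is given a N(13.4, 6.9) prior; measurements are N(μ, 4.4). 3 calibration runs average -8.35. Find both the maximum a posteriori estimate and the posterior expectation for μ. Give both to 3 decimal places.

MAP: -4.537. Posterior mean: -4.537.

Posterior for μ is Normal. Precision-weighted mean: (1/6.9·13.4 + 3/4.4·-8.35) / (1/6.9 + 3/4.4) = -4.537.
A Normal posterior is symmetric, so mode = mean.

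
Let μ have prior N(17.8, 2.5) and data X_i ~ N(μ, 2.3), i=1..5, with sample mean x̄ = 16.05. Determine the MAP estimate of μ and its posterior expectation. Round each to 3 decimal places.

MAP = 16.322, posterior mean = 16.322

Posterior for μ is Normal. Precision-weighted mean: (1/2.5·17.8 + 5/2.3·16.05) / (1/2.5 + 5/2.3) = 16.322.
A Normal posterior is symmetric, so mode = mean.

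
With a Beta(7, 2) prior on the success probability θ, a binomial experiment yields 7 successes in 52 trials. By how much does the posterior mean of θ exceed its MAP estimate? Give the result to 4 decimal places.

0.0092

Posterior: Beta(7+7, 2+45) = Beta(14, 47).
Mode = (14−1)/(14+47−2) = 13/59 = 0.2203.
Mean = 14/(14+47) = 14/61 = 0.2295.
Difference = 0.2295 − 0.2203 = 0.0092.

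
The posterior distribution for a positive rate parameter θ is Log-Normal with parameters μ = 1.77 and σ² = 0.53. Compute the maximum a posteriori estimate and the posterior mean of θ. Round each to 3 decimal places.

Mode = exp(μ − σ²) = exp(1.24) = 3.456.
Mean = exp(μ + σ²/2) = exp(2.035) = 7.652.
The mean is pulled above the mode by the posterior's right skew.

MAP: 3.456. Posterior mean: 7.652.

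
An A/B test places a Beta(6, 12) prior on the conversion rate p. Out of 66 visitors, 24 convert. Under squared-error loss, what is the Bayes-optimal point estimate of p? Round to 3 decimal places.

Posterior: Beta(6+24, 12+42) = Beta(30, 54).
Mode = (30−1)/(30+54−2) = 29/82 = 0.354.
Mean = 30/(30+54) = 30/84 = 0.357.
Squared-error loss ⇒ the optimal estimator is the posterior mean.

0.357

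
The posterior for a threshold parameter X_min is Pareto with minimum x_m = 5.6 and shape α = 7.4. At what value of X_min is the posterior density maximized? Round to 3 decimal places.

5.600

The Pareto density is strictly decreasing on [x_m, ∞), so the mode is x_m = 5.600.
Mean = α·x_m/(α−1) = 7.4·5.6/6.4 = 6.475.
This is the posterior mode — the MAP estimate.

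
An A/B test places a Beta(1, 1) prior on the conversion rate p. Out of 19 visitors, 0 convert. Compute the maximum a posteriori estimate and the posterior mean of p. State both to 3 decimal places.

Posterior: Beta(1+0, 1+19) = Beta(1, 20).
Since α = 1 ≤ 1 and β > 1, the Beta density is monotone decreasing on [0,1]; the mode is at 0.
Mean = 1/(1+20) = 0.048.

MAP: 0.000. Posterior mean: 0.048.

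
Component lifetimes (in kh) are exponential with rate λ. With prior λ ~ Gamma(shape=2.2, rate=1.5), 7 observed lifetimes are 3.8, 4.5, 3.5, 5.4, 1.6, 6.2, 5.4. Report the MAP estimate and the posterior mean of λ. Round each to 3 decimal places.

MAP = 0.257, posterior mean = 0.288

Σ times = 30.4. Posterior: Gamma(shape = 2.2+7 = 9.2, rate = 1.5+30.4 = 31.9).
Mode = (α−1)/β = 8.2/31.9 = 0.257.
Mean = α/β = 9.2/31.9 = 0.288.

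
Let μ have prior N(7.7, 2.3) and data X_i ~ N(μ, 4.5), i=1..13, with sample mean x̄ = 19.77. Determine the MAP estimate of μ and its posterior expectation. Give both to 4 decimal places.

MAP = 18.1911; posterior mean = 18.1911

Posterior for μ is Normal. Precision-weighted mean: (1/2.3·7.7 + 13/4.5·19.77) / (1/2.3 + 13/4.5) = 18.1911.
A Normal posterior is symmetric, so mode = mean.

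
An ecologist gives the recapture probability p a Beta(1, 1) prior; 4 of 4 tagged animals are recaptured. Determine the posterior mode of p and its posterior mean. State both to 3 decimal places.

Posterior: Beta(1+4, 1+0) = Beta(5, 1).
Since β = 1 ≤ 1 and α > 1, the Beta density is monotone increasing on [0,1]; the mode is at 1.
Mean = 5/(5+1) = 0.833.
Left-skewed posterior ⇒ mean < mode.

MAP = 1.000, posterior mean = 0.833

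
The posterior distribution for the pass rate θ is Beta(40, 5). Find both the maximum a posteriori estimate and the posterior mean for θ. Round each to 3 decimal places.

θ_MAP = 0.907, E[θ|data] = 0.889

Mode = (40−1)/(40+5−2) = 39/43 = 0.907.
Mean = 40/(40+5) = 40/45 = 0.889.
Mode > mean: the posterior has a left tail.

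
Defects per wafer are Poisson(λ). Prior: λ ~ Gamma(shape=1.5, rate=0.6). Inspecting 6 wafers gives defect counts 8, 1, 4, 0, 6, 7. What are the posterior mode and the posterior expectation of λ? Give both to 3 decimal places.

λ_MAP = 4.015, E[λ|data] = 4.167

Σ counts = 26. Posterior: Gamma(shape = 1.5+26 = 27.5, rate = 0.6+6 = 6.6).
Mode = (α−1)/β = 26.5/6.6 = 4.015.
Mean = α/β = 27.5/6.6 = 4.167.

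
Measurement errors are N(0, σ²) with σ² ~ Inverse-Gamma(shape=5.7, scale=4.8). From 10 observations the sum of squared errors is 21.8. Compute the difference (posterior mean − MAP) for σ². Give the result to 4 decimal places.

0.2767

Posterior: Inverse-Gamma(shape = 5.7+10/2 = 10.7, scale = 4.8+21.8/2 = 15.7).
Mode = β/(α+1) = 15.7/11.7 = 1.3419.
Mean = β/(α−1) = 15.7/9.7 = 1.6186.
Difference = 1.6186 − 1.3419 = 0.2767.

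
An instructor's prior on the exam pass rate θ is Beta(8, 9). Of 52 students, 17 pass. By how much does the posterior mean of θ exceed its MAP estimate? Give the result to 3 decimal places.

Posterior: Beta(8+17, 9+35) = Beta(25, 44).
Mode = (25−1)/(25+44−2) = 24/67 = 0.358.
Mean = 25/(25+44) = 25/69 = 0.362.
Difference = 0.362 − 0.358 = 0.004.
Right-skewed posterior ⇒ mode < mean.

0.004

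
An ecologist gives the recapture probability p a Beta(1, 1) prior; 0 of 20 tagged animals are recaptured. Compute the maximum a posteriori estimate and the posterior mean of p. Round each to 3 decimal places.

MAP = 0.000, posterior mean = 0.045

Posterior: Beta(1+0, 1+20) = Beta(1, 21).
Since α = 1 ≤ 1 and β > 1, the Beta density is monotone decreasing on [0,1]; the mode is at 0.
Mean = 1/(1+21) = 0.045.
The posterior is right-skewed, so the mean exceeds the mode.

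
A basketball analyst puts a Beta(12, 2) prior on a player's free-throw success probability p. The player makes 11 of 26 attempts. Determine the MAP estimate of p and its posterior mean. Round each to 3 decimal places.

MAP: 0.579. Posterior mean: 0.575.

Posterior: Beta(12+11, 2+15) = Beta(23, 17).
Mode = (23−1)/(23+17−2) = 22/38 = 0.579.
Mean = 23/(23+17) = 23/40 = 0.575.
Left-skewed posterior ⇒ mean < mode.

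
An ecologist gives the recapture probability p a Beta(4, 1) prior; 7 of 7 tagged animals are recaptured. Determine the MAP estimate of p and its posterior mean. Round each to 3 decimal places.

Posterior: Beta(4+7, 1+0) = Beta(11, 1).
Since β = 1 ≤ 1 and α > 1, the Beta density is monotone increasing on [0,1]; the mode is at 1.
Mean = 11/(11+1) = 0.917.

MAP: 1.000. Posterior mean: 0.917.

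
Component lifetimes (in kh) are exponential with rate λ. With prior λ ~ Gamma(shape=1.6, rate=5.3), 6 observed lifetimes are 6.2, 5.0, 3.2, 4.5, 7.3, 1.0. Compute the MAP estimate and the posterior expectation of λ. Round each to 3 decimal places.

λ_MAP = 0.203, E[λ|data] = 0.234

Σ times = 27.2. Posterior: Gamma(shape = 1.6+6 = 7.6, rate = 5.3+27.2 = 32.5).
Mode = (α−1)/β = 6.6/32.5 = 0.203.
Mean = α/β = 7.6/32.5 = 0.234.
The posterior is right-skewed, so the mean exceeds the mode.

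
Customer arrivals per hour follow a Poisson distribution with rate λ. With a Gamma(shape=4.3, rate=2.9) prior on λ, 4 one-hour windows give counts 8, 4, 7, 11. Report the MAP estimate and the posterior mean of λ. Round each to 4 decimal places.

Σ counts = 30. Posterior: Gamma(shape = 4.3+30 = 34.3, rate = 2.9+4 = 6.9).
Mode = (α−1)/β = 33.3/6.9 = 4.8261.
Mean = α/β = 34.3/6.9 = 4.9710.

λ_MAP = 4.8261, E[λ|data] = 4.9710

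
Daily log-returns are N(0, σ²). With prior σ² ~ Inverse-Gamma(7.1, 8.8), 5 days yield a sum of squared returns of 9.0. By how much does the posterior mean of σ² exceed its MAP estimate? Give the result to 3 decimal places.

0.292

Posterior: Inverse-Gamma(shape = 7.1+5/2 = 9.6, scale = 8.8+9.0/2 = 13.3).
Mode = β/(α+1) = 13.3/10.6 = 1.255.
Mean = β/(α−1) = 13.3/8.6 = 1.547.
Difference = 1.547 − 1.255 = 0.292.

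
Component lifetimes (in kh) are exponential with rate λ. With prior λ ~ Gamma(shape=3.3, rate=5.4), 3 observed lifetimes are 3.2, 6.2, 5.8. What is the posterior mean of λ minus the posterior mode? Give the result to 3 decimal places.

0.049

Σ times = 15.2. Posterior: Gamma(shape = 3.3+3 = 6.3, rate = 5.4+15.2 = 20.6).
Mode = (α−1)/β = 5.3/20.6 = 0.257.
Mean = α/β = 6.3/20.6 = 0.306.
Difference = 0.306 − 0.257 = 0.049.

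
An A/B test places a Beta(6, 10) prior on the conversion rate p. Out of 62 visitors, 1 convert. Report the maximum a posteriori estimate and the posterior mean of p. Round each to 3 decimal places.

Posterior: Beta(6+1, 10+61) = Beta(7, 71).
Mode = (7−1)/(7+71−2) = 6/76 = 0.079.
Mean = 7/(7+71) = 7/78 = 0.090.

MAP = 0.079; posterior mean = 0.090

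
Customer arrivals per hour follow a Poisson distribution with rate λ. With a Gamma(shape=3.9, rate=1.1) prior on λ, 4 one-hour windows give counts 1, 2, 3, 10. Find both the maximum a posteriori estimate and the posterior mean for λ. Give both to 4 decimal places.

Σ counts = 16. Posterior: Gamma(shape = 3.9+16 = 19.9, rate = 1.1+4 = 5.1).
Mode = (α−1)/β = 18.9/5.1 = 3.7059.
Mean = α/β = 19.9/5.1 = 3.9020.
Mean > mode: the posterior has a right tail.

λ_MAP = 3.7059, E[λ|data] = 3.9020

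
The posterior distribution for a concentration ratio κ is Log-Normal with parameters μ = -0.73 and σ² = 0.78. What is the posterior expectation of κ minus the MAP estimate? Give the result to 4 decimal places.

0.4909

Mode = exp(μ − σ²) = exp(-1.51) = 0.2209.
Mean = exp(μ + σ²/2) = exp(-0.340) = 0.7118.
Difference = 0.7118 − 0.2209 = 0.4909.
The posterior is right-skewed, so the mean exceeds the mode.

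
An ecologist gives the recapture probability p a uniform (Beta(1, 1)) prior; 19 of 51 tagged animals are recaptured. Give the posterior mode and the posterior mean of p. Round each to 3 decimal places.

posterior mode = 0.373, posterior mean = 0.377

Posterior: Beta(1+19, 1+32) = Beta(20, 33).
Mode = (20−1)/(20+33−2) = 19/51 = 0.373.
Mean = 20/(20+33) = 20/53 = 0.377.
Right-skewed posterior ⇒ mode < mean.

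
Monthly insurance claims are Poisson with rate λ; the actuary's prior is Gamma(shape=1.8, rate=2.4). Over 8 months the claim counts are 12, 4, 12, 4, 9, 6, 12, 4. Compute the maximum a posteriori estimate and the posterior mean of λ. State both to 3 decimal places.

Σ counts = 63. Posterior: Gamma(shape = 1.8+63 = 64.8, rate = 2.4+8 = 10.4).
Mode = (α−1)/β = 63.8/10.4 = 6.135.
Mean = α/β = 64.8/10.4 = 6.231.
Mean > mode: the posterior has a right tail.

MAP = 6.135, posterior mean = 6.231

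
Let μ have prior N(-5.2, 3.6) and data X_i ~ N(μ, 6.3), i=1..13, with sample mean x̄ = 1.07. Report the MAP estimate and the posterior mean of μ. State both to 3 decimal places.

MAP = 0.326, posterior mean = 0.326

Posterior for μ is Normal. Precision-weighted mean: (1/3.6·-5.2 + 13/6.3·1.07) / (1/3.6 + 13/6.3) = 0.326.
A Normal posterior is symmetric, so mode = mean.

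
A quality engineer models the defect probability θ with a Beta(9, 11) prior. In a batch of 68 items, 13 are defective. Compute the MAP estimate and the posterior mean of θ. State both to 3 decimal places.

Posterior: Beta(9+13, 11+55) = Beta(22, 66).
Mode = (22−1)/(22+66−2) = 21/86 = 0.244.
Mean = 22/(22+66) = 22/88 = 0.250.

θ_MAP = 0.244, E[θ|data] = 0.250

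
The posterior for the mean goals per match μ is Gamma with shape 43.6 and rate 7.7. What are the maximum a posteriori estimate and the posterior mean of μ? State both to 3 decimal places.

Mode = (α−1)/β = 42.6/7.7 = 5.532.
Mean = α/β = 43.6/7.7 = 5.662.
Mean > mode: the posterior has a right tail.

maximum a posteriori estimate = 5.532, posterior mean = 5.662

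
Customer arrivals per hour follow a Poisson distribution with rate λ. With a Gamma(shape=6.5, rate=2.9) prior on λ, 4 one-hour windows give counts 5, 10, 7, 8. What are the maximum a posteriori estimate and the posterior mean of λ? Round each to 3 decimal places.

Σ counts = 30. Posterior: Gamma(shape = 6.5+30 = 36.5, rate = 2.9+4 = 6.9).
Mode = (α−1)/β = 35.5/6.9 = 5.145.
Mean = α/β = 36.5/6.9 = 5.290.

λ_MAP = 5.145, E[λ|data] = 5.290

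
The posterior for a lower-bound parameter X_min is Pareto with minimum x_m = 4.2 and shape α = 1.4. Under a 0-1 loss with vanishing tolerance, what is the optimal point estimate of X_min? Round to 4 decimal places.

The Pareto density is strictly decreasing on [x_m, ∞), so the mode is x_m = 4.2000.
Mean = α·x_m/(α−1) = 1.4·4.2/0.4 = 14.7000.
This is the posterior mode — the MAP estimate.

4.2000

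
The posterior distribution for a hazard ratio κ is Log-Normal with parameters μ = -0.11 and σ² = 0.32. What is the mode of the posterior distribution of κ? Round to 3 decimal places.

Mode = exp(μ − σ²) = exp(-0.43) = 0.651.
Mean = exp(μ + σ²/2) = exp(0.050) = 1.051.
This is the posterior mode — the MAP estimate.

0.651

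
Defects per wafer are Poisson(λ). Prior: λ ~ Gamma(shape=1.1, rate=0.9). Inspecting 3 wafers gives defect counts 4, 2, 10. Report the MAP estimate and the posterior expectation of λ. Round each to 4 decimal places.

Σ counts = 16. Posterior: Gamma(shape = 1.1+16 = 17.1, rate = 0.9+3 = 3.9).
Mode = (α−1)/β = 16.1/3.9 = 4.1282.
Mean = α/β = 17.1/3.9 = 4.3846.

λ_MAP = 4.1282, E[λ|data] = 4.3846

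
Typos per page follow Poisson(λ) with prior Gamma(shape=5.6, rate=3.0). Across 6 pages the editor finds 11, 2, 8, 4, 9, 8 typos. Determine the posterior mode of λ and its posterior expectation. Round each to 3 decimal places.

Σ counts = 42. Posterior: Gamma(shape = 5.6+42 = 47.6, rate = 3.0+6 = 9.0).
Mode = (α−1)/β = 46.6/9.0 = 5.178.
Mean = α/β = 47.6/9.0 = 5.289.

posterior mode = 5.178, posterior expectation = 5.289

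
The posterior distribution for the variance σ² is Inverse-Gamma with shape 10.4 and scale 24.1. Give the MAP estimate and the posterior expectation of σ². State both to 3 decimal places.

Mode = β/(α+1) = 24.1/11.4 = 2.114.
Mean = β/(α−1) = 24.1/9.4 = 2.564.

σ²_MAP = 2.114, E[σ²|data] = 2.564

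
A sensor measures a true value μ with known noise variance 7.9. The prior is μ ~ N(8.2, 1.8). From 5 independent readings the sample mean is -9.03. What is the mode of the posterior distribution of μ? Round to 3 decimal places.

-0.976

Posterior for μ is Normal. Precision-weighted mean: (1/1.8·8.2 + 5/7.9·-9.03) / (1/1.8 + 5/7.9) = -0.976.
A Normal posterior is symmetric, so mode = mean.
This is the posterior mode — the MAP estimate.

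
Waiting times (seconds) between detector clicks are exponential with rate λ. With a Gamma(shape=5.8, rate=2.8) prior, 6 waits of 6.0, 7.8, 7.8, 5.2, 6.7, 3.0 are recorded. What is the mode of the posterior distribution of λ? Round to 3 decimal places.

0.275

Σ times = 36.5. Posterior: Gamma(shape = 5.8+6 = 11.8, rate = 2.8+36.5 = 39.3).
Mode = (α−1)/β = 10.8/39.3 = 0.275.
Mean = α/β = 11.8/39.3 = 0.300.
This is the posterior mode — the MAP estimate.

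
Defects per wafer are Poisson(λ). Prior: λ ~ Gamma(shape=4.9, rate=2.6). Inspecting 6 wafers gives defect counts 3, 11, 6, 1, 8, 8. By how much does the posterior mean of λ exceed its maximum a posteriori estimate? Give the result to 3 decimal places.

Σ counts = 37. Posterior: Gamma(shape = 4.9+37 = 41.9, rate = 2.6+6 = 8.6).
Mode = (α−1)/β = 40.9/8.6 = 4.756.
Mean = α/β = 41.9/8.6 = 4.872.
Difference = 4.872 − 4.756 = 0.116.
The mean is pulled above the mode by the posterior's right skew.

0.116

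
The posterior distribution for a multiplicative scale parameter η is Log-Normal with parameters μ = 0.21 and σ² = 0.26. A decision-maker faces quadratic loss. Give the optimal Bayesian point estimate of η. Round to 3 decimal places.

Mode = exp(μ − σ²) = exp(-0.05) = 0.951.
Mean = exp(μ + σ²/2) = exp(0.340) = 1.405.
Quadratic loss ⇒ the optimal estimator is the posterior mean.

1.405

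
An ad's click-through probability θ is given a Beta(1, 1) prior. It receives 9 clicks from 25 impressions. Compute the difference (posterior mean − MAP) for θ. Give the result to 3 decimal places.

Posterior: Beta(1+9, 1+16) = Beta(10, 17).
Mode = (10−1)/(10+17−2) = 9/25 = 0.360.
With a flat prior the MAP equals the MLE, 9/25.
Mean = 10/(10+17) = 10/27 = 0.370.
Difference = 0.370 − 0.360 = 0.010.

0.010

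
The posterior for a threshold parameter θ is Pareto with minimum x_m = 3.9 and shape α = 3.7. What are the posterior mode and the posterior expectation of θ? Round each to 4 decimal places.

MAP = 3.9000, posterior mean = 5.3444

The Pareto density is strictly decreasing on [x_m, ∞), so the mode is x_m = 3.9000.
Mean = α·x_m/(α−1) = 3.7·3.9/2.7 = 5.3444.
The posterior is right-skewed, so the mean exceeds the mode.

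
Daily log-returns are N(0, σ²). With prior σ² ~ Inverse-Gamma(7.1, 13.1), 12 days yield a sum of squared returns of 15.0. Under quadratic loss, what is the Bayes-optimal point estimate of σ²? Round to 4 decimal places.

1.7025

Posterior: Inverse-Gamma(shape = 7.1+12/2 = 13.1, scale = 13.1+15.0/2 = 20.6).
Mode = β/(α+1) = 20.6/14.1 = 1.4610.
Mean = β/(α−1) = 20.6/12.1 = 1.7025.
Quadratic loss ⇒ the optimal estimator is the posterior mean.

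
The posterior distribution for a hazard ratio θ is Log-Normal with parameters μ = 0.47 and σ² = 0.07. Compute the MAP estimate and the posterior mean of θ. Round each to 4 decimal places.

MAP estimate = 1.4918, posterior mean = 1.6570

Mode = exp(μ − σ²) = exp(0.40) = 1.4918.
Mean = exp(μ + σ²/2) = exp(0.505) = 1.6570.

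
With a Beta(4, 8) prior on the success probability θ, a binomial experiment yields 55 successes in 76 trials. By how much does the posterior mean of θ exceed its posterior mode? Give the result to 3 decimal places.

Posterior: Beta(4+55, 8+21) = Beta(59, 29).
Mode = (59−1)/(59+29−2) = 58/86 = 0.674.
Mean = 59/(59+29) = 59/88 = 0.670.
Difference = 0.670 − 0.674 = -0.004.

-0.004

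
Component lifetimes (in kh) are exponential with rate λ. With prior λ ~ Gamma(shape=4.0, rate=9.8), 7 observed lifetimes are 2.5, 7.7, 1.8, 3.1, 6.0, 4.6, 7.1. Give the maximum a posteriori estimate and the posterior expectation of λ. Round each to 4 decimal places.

Σ times = 32.8. Posterior: Gamma(shape = 4.0+7 = 11.0, rate = 9.8+32.8 = 42.6).
Mode = (α−1)/β = 10.0/42.6 = 0.2347.
Mean = α/β = 11.0/42.6 = 0.2582.
Mean > mode: the posterior has a right tail.

MAP = 0.2347, posterior mean = 0.2582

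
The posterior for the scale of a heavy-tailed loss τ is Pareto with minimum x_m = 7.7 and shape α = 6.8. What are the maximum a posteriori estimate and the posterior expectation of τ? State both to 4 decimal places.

MAP = 7.7000; posterior mean = 9.0276

The Pareto density is strictly decreasing on [x_m, ∞), so the mode is x_m = 7.7000.
Mean = α·x_m/(α−1) = 6.8·7.7/5.8 = 9.0276.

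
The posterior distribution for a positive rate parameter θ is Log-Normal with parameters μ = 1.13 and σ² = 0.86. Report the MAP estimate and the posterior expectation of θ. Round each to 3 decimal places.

MAP = 1.310; posterior mean = 4.759

Mode = exp(μ − σ²) = exp(0.27) = 1.310.
Mean = exp(μ + σ²/2) = exp(1.560) = 4.759.
The posterior is right-skewed, so the mean exceeds the mode.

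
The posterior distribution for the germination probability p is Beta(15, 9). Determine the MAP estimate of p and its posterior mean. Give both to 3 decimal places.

Mode = (15−1)/(15+9−2) = 14/22 = 0.636.
Mean = 15/(15+9) = 15/24 = 0.625.

MAP = 0.636, posterior mean = 0.625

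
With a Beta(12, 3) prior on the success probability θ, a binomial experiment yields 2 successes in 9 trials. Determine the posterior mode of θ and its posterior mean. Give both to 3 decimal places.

Posterior: Beta(12+2, 3+7) = Beta(14, 10).
Mode = (14−1)/(14+10−2) = 13/22 = 0.591.
Mean = 14/(14+10) = 14/24 = 0.583.

posterior mode = 0.591, posterior mean = 0.583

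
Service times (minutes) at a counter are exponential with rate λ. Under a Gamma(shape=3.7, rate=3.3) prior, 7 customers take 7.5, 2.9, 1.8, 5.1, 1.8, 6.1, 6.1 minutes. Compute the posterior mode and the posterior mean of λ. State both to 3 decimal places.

Σ times = 31.3. Posterior: Gamma(shape = 3.7+7 = 10.7, rate = 3.3+31.3 = 34.6).
Mode = (α−1)/β = 9.7/34.6 = 0.280.
Mean = α/β = 10.7/34.6 = 0.309.

MAP = 0.280, posterior mean = 0.309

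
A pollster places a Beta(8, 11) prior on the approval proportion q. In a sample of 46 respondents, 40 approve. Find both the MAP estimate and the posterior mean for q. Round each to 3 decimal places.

Posterior: Beta(8+40, 11+6) = Beta(48, 17).
Mode = (48−1)/(48+17−2) = 47/63 = 0.746.
Mean = 48/(48+17) = 48/65 = 0.738.
Mode > mean: the posterior has a left tail.

q_MAP = 0.746, E[q|data] = 0.738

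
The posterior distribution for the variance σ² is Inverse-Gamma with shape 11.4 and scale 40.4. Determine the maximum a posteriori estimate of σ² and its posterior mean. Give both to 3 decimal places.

Mode = β/(α+1) = 40.4/12.4 = 3.258.
Mean = β/(α−1) = 40.4/10.4 = 3.885.
Mean > mode: the posterior has a right tail.

MAP = 3.258; posterior mean = 3.885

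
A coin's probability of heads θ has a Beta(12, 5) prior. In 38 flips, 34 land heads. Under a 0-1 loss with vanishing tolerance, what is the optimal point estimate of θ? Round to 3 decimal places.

Posterior: Beta(12+34, 5+4) = Beta(46, 9).
Mode = (46−1)/(46+9−2) = 45/53 = 0.849.
Mean = 46/(46+9) = 46/55 = 0.836.
This is the posterior mode — the MAP estimate.

0.849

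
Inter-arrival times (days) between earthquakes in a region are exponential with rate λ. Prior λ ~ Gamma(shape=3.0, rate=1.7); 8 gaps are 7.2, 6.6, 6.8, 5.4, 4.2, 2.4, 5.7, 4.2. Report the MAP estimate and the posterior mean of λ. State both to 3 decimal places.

Σ times = 42.5. Posterior: Gamma(shape = 3.0+8 = 11.0, rate = 1.7+42.5 = 44.2).
Mode = (α−1)/β = 10.0/44.2 = 0.226.
Mean = α/β = 11.0/44.2 = 0.249.
The mean is pulled above the mode by the posterior's right skew.

MAP estimate = 0.226, posterior mean = 0.249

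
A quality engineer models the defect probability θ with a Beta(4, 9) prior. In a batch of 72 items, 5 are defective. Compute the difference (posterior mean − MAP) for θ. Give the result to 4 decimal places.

0.0095

Posterior: Beta(4+5, 9+67) = Beta(9, 76).
Mode = (9−1)/(9+76−2) = 8/83 = 0.0964.
Mean = 9/(9+76) = 9/85 = 0.1059.
Difference = 0.1059 − 0.0964 = 0.0095.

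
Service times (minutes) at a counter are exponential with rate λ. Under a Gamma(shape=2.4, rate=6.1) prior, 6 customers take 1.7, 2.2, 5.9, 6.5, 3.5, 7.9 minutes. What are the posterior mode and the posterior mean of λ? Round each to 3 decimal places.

Σ times = 27.7. Posterior: Gamma(shape = 2.4+6 = 8.4, rate = 6.1+27.7 = 33.8).
Mode = (α−1)/β = 7.4/33.8 = 0.219.
Mean = α/β = 8.4/33.8 = 0.249.
The mean is pulled above the mode by the posterior's right skew.

MAP = 0.219, posterior mean = 0.249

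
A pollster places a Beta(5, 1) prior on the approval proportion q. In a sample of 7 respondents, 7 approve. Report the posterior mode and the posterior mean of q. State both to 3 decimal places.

MAP = 1.000; posterior mean = 0.923

Posterior: Beta(5+7, 1+0) = Beta(12, 1).
Since β = 1 ≤ 1 and α > 1, the Beta density is monotone increasing on [0,1]; the mode is at 1.
Mean = 12/(12+1) = 0.923.
The posterior is left-skewed, so the mode exceeds the mean.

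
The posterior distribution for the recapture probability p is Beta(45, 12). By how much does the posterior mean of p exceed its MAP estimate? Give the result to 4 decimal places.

-0.0105

Mode = (45−1)/(45+12−2) = 44/55 = 0.8000.
Mean = 45/(45+12) = 45/57 = 0.7895.
Difference = 0.7895 − 0.8000 = -0.0105.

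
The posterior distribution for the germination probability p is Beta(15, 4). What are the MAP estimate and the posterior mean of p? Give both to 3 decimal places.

p_MAP = 0.824, E[p|data] = 0.789

Mode = (15−1)/(15+4−2) = 14/17 = 0.824.
Mean = 15/(15+4) = 15/19 = 0.789.
The posterior is left-skewed, so the mode exceeds the mean.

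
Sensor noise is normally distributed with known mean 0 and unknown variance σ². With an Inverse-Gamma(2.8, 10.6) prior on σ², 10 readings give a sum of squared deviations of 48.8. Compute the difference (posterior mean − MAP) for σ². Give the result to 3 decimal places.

Posterior: Inverse-Gamma(shape = 2.8+10/2 = 7.8, scale = 10.6+48.8/2 = 35.0).
Mode = β/(α+1) = 35.0/8.8 = 3.977.
Mean = β/(α−1) = 35.0/6.8 = 5.147.
Difference = 5.147 − 3.977 = 1.170.
The posterior is right-skewed, so the mean exceeds the mode.

1.170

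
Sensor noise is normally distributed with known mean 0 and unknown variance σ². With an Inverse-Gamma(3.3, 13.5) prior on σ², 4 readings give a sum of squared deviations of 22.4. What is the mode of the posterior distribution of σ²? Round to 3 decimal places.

3.921

Posterior: Inverse-Gamma(shape = 3.3+4/2 = 5.3, scale = 13.5+22.4/2 = 24.7).
Mode = β/(α+1) = 24.7/6.3 = 3.921.
Mean = β/(α−1) = 24.7/4.3 = 5.744.
This is the posterior mode — the MAP estimate.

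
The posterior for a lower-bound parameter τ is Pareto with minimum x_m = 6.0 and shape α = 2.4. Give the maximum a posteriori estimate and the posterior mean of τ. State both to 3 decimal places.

τ_MAP = 6.000, E[τ|data] = 10.286

The Pareto density is strictly decreasing on [x_m, ∞), so the mode is x_m = 6.000.
Mean = α·x_m/(α−1) = 2.4·6.0/1.4 = 10.286.
The posterior is right-skewed, so the mean exceeds the mode.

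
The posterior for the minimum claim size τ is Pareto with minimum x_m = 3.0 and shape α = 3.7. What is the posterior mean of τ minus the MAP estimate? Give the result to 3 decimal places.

1.111

The Pareto density is strictly decreasing on [x_m, ∞), so the mode is x_m = 3.000.
Mean = α·x_m/(α−1) = 3.7·3.0/2.7 = 4.111.
Difference = 4.111 − 3.000 = 1.111.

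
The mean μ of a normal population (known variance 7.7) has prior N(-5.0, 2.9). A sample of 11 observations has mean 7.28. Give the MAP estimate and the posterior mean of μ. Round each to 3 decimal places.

Posterior for μ is Normal. Precision-weighted mean: (1/2.9·-5.0 + 11/7.7·7.28) / (1/2.9 + 11/7.7) = 4.892.
A Normal posterior is symmetric, so mode = mean.

MAP = 4.892, posterior mean = 4.892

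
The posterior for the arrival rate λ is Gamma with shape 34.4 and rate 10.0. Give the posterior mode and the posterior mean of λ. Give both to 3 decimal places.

Mode = (α−1)/β = 33.4/10.0 = 3.340.
Mean = α/β = 34.4/10.0 = 3.440.
Mean > mode: the posterior has a right tail.

λ_MAP = 3.340, E[λ|data] = 3.440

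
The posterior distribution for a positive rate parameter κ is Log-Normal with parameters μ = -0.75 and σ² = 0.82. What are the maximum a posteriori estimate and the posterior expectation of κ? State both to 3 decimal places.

MAP = 0.208; posterior mean = 0.712

Mode = exp(μ − σ²) = exp(-1.57) = 0.208.
Mean = exp(μ + σ²/2) = exp(-0.340) = 0.712.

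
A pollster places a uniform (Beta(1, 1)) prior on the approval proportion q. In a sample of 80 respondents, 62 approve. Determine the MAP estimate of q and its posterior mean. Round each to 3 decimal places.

MAP: 0.775. Posterior mean: 0.768.

Posterior: Beta(1+62, 1+18) = Beta(63, 19).
Mode = (63−1)/(63+19−2) = 62/80 = 0.775.
With a flat prior the MAP equals the MLE, 62/80.
Mean = 63/(63+19) = 63/82 = 0.768.
Left-skewed posterior ⇒ mean < mode.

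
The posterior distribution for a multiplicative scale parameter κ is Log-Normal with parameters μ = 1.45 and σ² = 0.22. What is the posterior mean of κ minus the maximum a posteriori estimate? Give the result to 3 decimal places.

1.338

Mode = exp(μ − σ²) = exp(1.23) = 3.421.
Mean = exp(μ + σ²/2) = exp(1.560) = 4.759.
Difference = 4.759 − 3.421 = 1.338.
Right-skewed posterior ⇒ mode < mean.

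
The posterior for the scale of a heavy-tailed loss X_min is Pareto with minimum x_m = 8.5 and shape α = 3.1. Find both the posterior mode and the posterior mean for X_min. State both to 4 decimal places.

MAP = 8.5000, posterior mean = 12.5476

The Pareto density is strictly decreasing on [x_m, ∞), so the mode is x_m = 8.5000.
Mean = α·x_m/(α−1) = 3.1·8.5/2.1 = 12.5476.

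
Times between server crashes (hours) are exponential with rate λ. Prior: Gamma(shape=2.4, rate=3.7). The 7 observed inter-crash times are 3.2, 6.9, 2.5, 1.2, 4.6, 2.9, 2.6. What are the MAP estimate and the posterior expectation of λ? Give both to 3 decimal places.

Σ times = 23.9. Posterior: Gamma(shape = 2.4+7 = 9.4, rate = 3.7+23.9 = 27.6).
Mode = (α−1)/β = 8.4/27.6 = 0.304.
Mean = α/β = 9.4/27.6 = 0.341.
Mean > mode: the posterior has a right tail.

MAP: 0.304. Posterior mean: 0.341.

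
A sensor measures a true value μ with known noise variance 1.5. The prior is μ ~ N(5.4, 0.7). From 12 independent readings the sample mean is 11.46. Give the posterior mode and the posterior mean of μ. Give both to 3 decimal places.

Posterior for μ is Normal. Precision-weighted mean: (1/0.7·5.4 + 12/1.5·11.46) / (1/0.7 + 12/1.5) = 10.542.
A Normal posterior is symmetric, so mode = mean.

posterior mode = 10.542, posterior mean = 10.542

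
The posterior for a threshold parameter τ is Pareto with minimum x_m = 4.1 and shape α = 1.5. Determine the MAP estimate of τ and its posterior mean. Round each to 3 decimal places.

MAP estimate = 4.100, posterior mean = 12.300

The Pareto density is strictly decreasing on [x_m, ∞), so the mode is x_m = 4.100.
Mean = α·x_m/(α−1) = 1.5·4.1/0.5 = 12.300.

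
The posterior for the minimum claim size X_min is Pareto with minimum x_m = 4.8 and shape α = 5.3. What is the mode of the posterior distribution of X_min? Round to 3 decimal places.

The Pareto density is strictly decreasing on [x_m, ∞), so the mode is x_m = 4.800.
Mean = α·x_m/(α−1) = 5.3·4.8/4.3 = 5.916.
This is the posterior mode — the MAP estimate.

4.800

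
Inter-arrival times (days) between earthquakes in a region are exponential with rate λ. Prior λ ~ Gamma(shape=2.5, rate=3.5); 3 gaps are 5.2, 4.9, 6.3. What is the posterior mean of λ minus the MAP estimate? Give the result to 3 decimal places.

0.050

Σ times = 16.4. Posterior: Gamma(shape = 2.5+3 = 5.5, rate = 3.5+16.4 = 19.9).
Mode = (α−1)/β = 4.5/19.9 = 0.226.
Mean = α/β = 5.5/19.9 = 0.276.
Difference = 0.276 − 0.226 = 0.050.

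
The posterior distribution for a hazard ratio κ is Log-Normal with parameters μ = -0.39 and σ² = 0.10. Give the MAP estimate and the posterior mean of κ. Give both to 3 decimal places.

κ_MAP = 0.613, E[κ|data] = 0.712

Mode = exp(μ − σ²) = exp(-0.49) = 0.613.
Mean = exp(μ + σ²/2) = exp(-0.340) = 0.712.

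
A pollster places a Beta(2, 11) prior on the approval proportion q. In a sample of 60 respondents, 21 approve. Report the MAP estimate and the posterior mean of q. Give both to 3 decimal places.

MAP = 0.310; posterior mean = 0.315

Posterior: Beta(2+21, 11+39) = Beta(23, 50).
Mode = (23−1)/(23+50−2) = 22/71 = 0.310.
Mean = 23/(23+50) = 23/73 = 0.315.
Right-skewed posterior ⇒ mode < mean.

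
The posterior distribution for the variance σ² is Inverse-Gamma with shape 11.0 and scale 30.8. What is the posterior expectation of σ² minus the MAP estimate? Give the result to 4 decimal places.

0.5133

Mode = β/(α+1) = 30.8/12.0 = 2.5667.
Mean = β/(α−1) = 30.8/10.0 = 3.0800.
Difference = 3.0800 − 2.5667 = 0.5133.
Mean > mode: the posterior has a right tail.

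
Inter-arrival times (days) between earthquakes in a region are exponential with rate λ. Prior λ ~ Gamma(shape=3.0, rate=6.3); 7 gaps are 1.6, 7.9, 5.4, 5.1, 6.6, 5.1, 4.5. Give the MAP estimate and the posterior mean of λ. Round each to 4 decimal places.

MAP = 0.2118; posterior mean = 0.2353

Σ times = 36.2. Posterior: Gamma(shape = 3.0+7 = 10.0, rate = 6.3+36.2 = 42.5).
Mode = (α−1)/β = 9.0/42.5 = 0.2118.
Mean = α/β = 10.0/42.5 = 0.2353.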